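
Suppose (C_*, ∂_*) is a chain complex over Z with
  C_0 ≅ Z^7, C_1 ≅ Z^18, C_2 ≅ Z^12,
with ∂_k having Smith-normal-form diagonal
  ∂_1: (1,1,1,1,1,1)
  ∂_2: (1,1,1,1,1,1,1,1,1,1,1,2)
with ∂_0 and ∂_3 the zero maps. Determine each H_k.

H_0 ≅ Z,  H_1 ≅ Z/2,  H_2 = 0.

H_0: b_0 = 7 − 0 − 6 = 1; torsion from ∂_1 factors > 1: none. So H_0 ≅ Z.
H_1: b_1 = 18 − 6 − 12 = 0; torsion from ∂_2 factors > 1: [2]. So H_1 ≅ Z/2.
H_2: b_2 = 12 − 12 − 0 = 0; torsion from ∂_3 factors > 1: none. So H_2 ≅ 0.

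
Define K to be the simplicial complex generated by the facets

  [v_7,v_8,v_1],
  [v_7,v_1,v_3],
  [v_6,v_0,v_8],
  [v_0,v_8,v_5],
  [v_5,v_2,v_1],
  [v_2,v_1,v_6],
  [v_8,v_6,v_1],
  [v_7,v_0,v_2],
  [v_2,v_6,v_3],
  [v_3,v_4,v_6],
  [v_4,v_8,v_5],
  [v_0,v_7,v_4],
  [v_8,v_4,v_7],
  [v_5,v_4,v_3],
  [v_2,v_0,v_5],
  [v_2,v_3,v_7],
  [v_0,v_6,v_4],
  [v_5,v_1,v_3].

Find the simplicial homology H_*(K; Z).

H_0 ≅ Z,  H_1 ≅ Z ⊕ Z/2,  H_2 = 0.

Order the vertices as v_0 < v_1 < v_2 < v_3 < v_4 < v_5 < v_6 < v_7 < v_8. Listing each simplex with vertices in this order, K has dimension 2 with simplices:

  0-simplices (9): [v_0], [v_1], [v_2], [v_3], [v_4], [v_5], [v_6], [v_7], [v_8]
  1-simplices (27): (27 of them)
  2-simplices (18): (18 of them)

so the chain groups are C_0 ≅ Z^9, C_1 ≅ Z^27, C_2 ≅ Z^18.

Boundary ∂_1: C_1 → C_0 sends each edge [p,q] (with p < q) to q − p. For instance
  ∂[v_4,v_6] = [v_6] − [v_4].
The resulting 9×27 matrix has rank 8, and its Smith normal form has invariant factors (1,1,1,1,1,1,1,1).

∂_2: C_2 → C_1 maps a triangle to the signed sum of its edges. For instance
  ∂[v_0,v_4,v_6] = [v_4,v_6] − [v_0,v_6] + [v_0,v_4],
  ∂[v_2,v_3,v_6] = [v_3,v_6] − [v_2,v_6] + [v_2,v_3].
As a 27×18 matrix over Z this has rank 18, with invariant factors (1,1,1,1,1,1,1,1,1,1,1,1,1,1,1,1,1,2).

From H_k ≅ ker(∂_k) / im(∂_{k+1}) we obtain:

  H_0: rank C_0 − rank ∂_1 = 9 − 8 = 1, and the invariant factors of ∂_1 are all 1, so H_0 = Z.
  H_1: rank ker ∂_1 − rank ∂_2 = (27 − 8) − 18 = 1, and ∂_2 has invariant factor 2 > 1, so H_1 = Z ⊕ Z/2.
  H_2: rank ker ∂_2 − rank ∂_3 = (18 − 18) − 0 = 0, and there is no ∂_3, so H_2 = 0.

As a check, the Euler characteristic is 9 − 27 + 18 = 0, which agrees with 1 − 1 + 0 = 0.
(K is a triangulation of the Klein bottle.)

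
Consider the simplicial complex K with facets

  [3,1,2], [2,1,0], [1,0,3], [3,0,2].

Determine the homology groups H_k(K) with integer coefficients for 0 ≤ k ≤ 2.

H_0 = Z,  H_1 = 0,  H_2 = Z.

K has 4 vertices, 6 edges, 4 triangles.
rank ∂_0 = 0, rank ∂_1 = 3 ⇒ b_0 = 4 − 0 − 3 = 1; all invariant factors of ∂_1 are 1 so no torsion. So H_0 ≅ Z.
rank ∂_1 = 3, rank ∂_2 = 3 ⇒ b_1 = 6 − 3 − 3 = 0; all invariant factors of ∂_2 are 1 so no torsion. So H_1 ≅ 0.
rank ∂_2 = 3, rank ∂_3 = 0 ⇒ b_2 = 4 − 3 − 0 = 1. So H_2 ≅ Z.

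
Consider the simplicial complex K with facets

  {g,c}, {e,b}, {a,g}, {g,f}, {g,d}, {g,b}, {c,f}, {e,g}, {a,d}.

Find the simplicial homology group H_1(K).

H_1 ≅ Z^3.

Take the total order a < b < c < d < e < f < g on the vertex set. Then K (dimension 1) consists of the simplices:

  0-simplices (7): a, b, c, d, e, f, g
  1-simplices (9): ad, ag, be, bg, cf, cg, dg, eg, fg

so the chain groups are C_0 ≅ Z^7, C_1 ≅ Z^9.

The boundary map ∂_1: C_1 → C_0 maps an edge to its endpoints' difference, ∂[p,q] = q − p.
The 7×9 boundary matrix has rank 6 and Smith normal form diag(1,1,1,1,1,1).

Reading off H_k = ker ∂_k / im ∂_{k+1}:

  H_1: rank ker ∂_1 − rank ∂_2 = (9 − 6) − 0 = 3, and there is no ∂_2, so H_1 = Z^3.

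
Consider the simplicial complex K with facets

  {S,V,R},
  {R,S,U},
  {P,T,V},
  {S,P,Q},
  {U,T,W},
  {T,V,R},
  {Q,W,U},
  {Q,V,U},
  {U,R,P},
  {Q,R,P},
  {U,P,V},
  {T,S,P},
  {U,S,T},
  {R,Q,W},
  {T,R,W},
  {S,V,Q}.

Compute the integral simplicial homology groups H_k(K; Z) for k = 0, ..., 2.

H_0 ≅ Z,  H_1 ≅ Z^2,  H_2 ≅ Z.

Fix the vertex order P < Q < R < S < T < U < V < W and write every simplex with vertices in increasing order. Then dim K = 2 and the simplices of K are:

  0-simplices (8): P, Q, R, S, T, U, V, W
  1-simplices (24): PQ, PR, PS, PT, PU, PV, QR, QS, QU, QV, QW, RS, RT, RU, RV, RW, ST, SU, SV, TU, TV, TW, UV, UW
  2-simplices (16): PQR, PQS, PRU, PST, PTV, PUV, QRW, QSV, QUV, QUW, RSU, RSV, RTV, RTW, STU, TUW

so the chain groups are C_0 ≅ Z^8, C_1 ≅ Z^24, C_2 ≅ Z^16.

Boundary ∂_1: C_1 → C_0 is given by ∂[p,q] = [q] − [p]. For instance
  ∂RW = W − R.
The 8×24 boundary matrix has rank 7 and Smith normal form diag(1,1,1,1,1,1,1).

The boundary map ∂_2: C_2 → C_1 sends each 2-simplex [p,q,r] to [q,r] − [p,r] + [p,q]. For instance
  ∂QRW = RW − QW + QR,
  ∂PRU = RU − PU + PR.
The 24×16 boundary matrix has rank 15 and Smith normal form diag(1,1,1,1,1,1,1,1,1,1,1,1,1,1,1).

Now H_k = ker ∂_k / im ∂_{k+1}, so:

  H_0: rank C_0 − rank ∂_1 = 8 − 7 = 1, and the invariant factors of ∂_1 are all 1, so H_0 = Z.
  H_1: rank ker ∂_1 − rank ∂_2 = (24 − 7) − 15 = 2, and the invariant factors of ∂_2 are all 1, so H_1 = Z^2.
  H_2: rank ker ∂_2 − rank ∂_3 = (16 − 15) − 0 = 1, and there is no ∂_3, so H_2 = Z.

As a check, the Euler characteristic is 8 − 24 + 16 = 0, which agrees with 1 − 2 + 1 = 0.
(K is a triangulation of the torus T^2.)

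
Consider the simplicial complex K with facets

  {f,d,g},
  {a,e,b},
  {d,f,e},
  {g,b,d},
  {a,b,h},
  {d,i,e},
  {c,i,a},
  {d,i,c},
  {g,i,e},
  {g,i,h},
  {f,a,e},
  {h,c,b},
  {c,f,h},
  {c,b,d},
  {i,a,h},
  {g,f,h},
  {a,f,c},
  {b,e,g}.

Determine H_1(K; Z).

H_1 ≅ Z ⊕ Z/2Z.

Take the total order a < b < c < d < e < f < g < h < i on the vertex set. Then K (dimension 2) consists of the simplices:

  0-simplices (9): a, b, c, d, e, f, g, h, i
  1-simplices (27): ab, ac, ae, af, ah, ai, bc, bd, be, bg, bh, cd, cf, ch, ci, de, df, dg, di, ef, eg, ei, fg, fh, gh, gi, hi
  2-simplices (18): abe, abh, acf, aci, aef, ahi, bcd, bch, bdg, beg, cdi, cfh, def, dei, dfg, egi, fgh, ghi

giving chain groups C_0 ≅ Z^9, C_1 ≅ Z^27, C_2 ≅ Z^18.

∂_1: C_1 → C_0 is given by ∂[p,q] = [q] − [p].
The 9×27 boundary matrix has rank 8 and Smith normal form diag(1,1,1,1,1,1,1,1).

The boundary map ∂_2: C_2 → C_1 acts by ∂[p,q,r] = [q,r] − [p,r] + [p,q]. For instance
  ∂bcd = cd − bd + bc,
  ∂abh = bh − ah + ab.
The 27×18 boundary matrix has rank 18 and Smith normal form diag(1,1,1,1,1,1,1,1,1,1,1,1,1,1,1,1,1,2).

Computing H_k = (kernel of ∂_k) / (image of ∂_{k+1}):

  H_1: rank ker ∂_1 − rank ∂_2 = (27 − 8) − 18 = 1, and ∂_2 has invariant factor 2 > 1, so H_1 ≅ Z ⊕ Z/2Z.

(K is a triangulation of the Klein bottle.)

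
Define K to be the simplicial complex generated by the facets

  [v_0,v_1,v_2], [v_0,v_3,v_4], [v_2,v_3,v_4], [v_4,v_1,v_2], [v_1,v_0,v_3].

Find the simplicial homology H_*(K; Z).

Fix the vertex order v_0 < v_1 < v_2 < v_3 < v_4 and write every simplex with vertices in increasing order. Then dim K = 2 and the simplices of K are:

  0-simplices (5): [v_0], [v_1], [v_2], [v_3], [v_4]
  1-simplices (10): [v_0,v_1], [v_0,v_2], [v_0,v_3], [v_0,v_4], [v_1,v_2], [v_1,v_3], [v_1,v_4], [v_2,v_3], [v_2,v_4], [v_3,v_4]
  2-simplices (5): [v_0,v_1,v_2], [v_0,v_1,v_3], [v_0,v_3,v_4], [v_1,v_2,v_4], [v_2,v_3,v_4]

Hence C_0 ≅ Z^5, C_1 ≅ Z^10, C_2 ≅ Z^5.

The boundary map ∂_1: C_1 → C_0 sends each edge [p,q] (with p < q) to q − p. For instance
  ∂[v_3,v_4] = [v_4] − [v_3].
The 5×10 boundary matrix has rank 4 and Smith normal form diag(1,1,1,1).

Boundary ∂_2: C_2 → C_1 acts by ∂[p,q,r] = [q,r] − [p,r] + [p,q]. For instance
  ∂[v_2,v_3,v_4] = [v_3,v_4] − [v_2,v_4] + [v_2,v_3],
  ∂[v_1,v_2,v_4] = [v_2,v_4] − [v_1,v_4] + [v_1,v_2].
As a 10×5 matrix over Z this has rank 5, with invariant factors (1,1,1,1,1).

Computing H_k = (kernel of ∂_k) / (image of ∂_{k+1}):

  H_0: rank C_0 − rank ∂_1 = 5 − 4 = 1, and the invariant factors of ∂_1 are all 1, so H_0 = Z.
  H_1: rank ker ∂_1 − rank ∂_2 = (10 − 4) − 5 = 1, and the invariant factors of ∂_2 are all 1, so H_1 = Z.
  H_2: rank ker ∂_2 − rank ∂_3 = (5 − 5) − 0 = 0, and there is no ∂_3, so H_2 = 0.

H_0 = Z,  H_1 = Z,  H_2 = 0.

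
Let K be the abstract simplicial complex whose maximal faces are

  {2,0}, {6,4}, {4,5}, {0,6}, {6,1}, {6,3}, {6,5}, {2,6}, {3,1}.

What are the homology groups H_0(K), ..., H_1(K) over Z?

Fix the vertex order 0 < 1 < 2 < 3 < 4 < 5 < 6 and write every simplex with vertices in increasing order. Then dim K = 1 and the simplices of K are:

  0-simplices (7): [0], [1], [2], [3], [4], [5], [6]
  1-simplices (9): [0,2], [0,6], [1,3], [1,6], [2,6], [3,6], [4,5], [4,6], [5,6]

giving chain groups C_0 ≅ Z^7, C_1 ≅ Z^9.

∂_1: C_1 → C_0 maps an edge to its endpoints' difference, ∂[p,q] = q − p.
As a 7×9 matrix over Z this has rank 6, with invariant factors (1,1,1,1,1,1).

From H_k ≅ ker(∂_k) / im(∂_{k+1}) we obtain:

  H_0: rank C_0 − rank ∂_1 = 7 − 6 = 1, and the invariant factors of ∂_1 are all 1, so H_0 ≅ Z.
  H_1: rank ker ∂_1 − rank ∂_2 = (9 − 6) − 0 = 3, and there is no ∂_2, so H_1 ≅ Z^3.

As a check, the Euler characteristic is 7 − 9 = -2, which agrees with 1 − 3 = -2.

H_0 ≅ Z,  H_1 ≅ Z^3.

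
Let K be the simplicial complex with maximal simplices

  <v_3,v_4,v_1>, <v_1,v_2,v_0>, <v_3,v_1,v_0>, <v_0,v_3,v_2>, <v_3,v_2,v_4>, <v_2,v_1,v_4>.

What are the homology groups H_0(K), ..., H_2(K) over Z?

Fix the vertex order v_0 < v_1 < v_2 < v_3 < v_4 and write every simplex with vertices in increasing order. Then dim K = 2 and the simplices of K are:

  0-simplices (5): [v_0], [v_1], [v_2], [v_3], [v_4]
  1-simplices (9): [v_0,v_1], [v_0,v_2], [v_0,v_3], [v_1,v_2], [v_1,v_3], [v_1,v_4], [v_2,v_3], [v_2,v_4], [v_3,v_4]
  2-simplices (6): [v_0,v_1,v_2], [v_0,v_1,v_3], [v_0,v_2,v_3], [v_1,v_2,v_4], [v_1,v_3,v_4], [v_2,v_3,v_4]

giving chain groups C_0 ≅ Z^5, C_1 ≅ Z^9, C_2 ≅ Z^6.

The boundary map ∂_1: C_1 → C_0 sends each edge [p,q] (with p < q) to q − p. For instance
  ∂[v_1,v_3] = [v_3] − [v_1].
The 5×9 boundary matrix has rank 4 and Smith normal form diag(1,1,1,1).

The boundary map ∂_2: C_2 → C_1 acts by ∂[p,q,r] = [q,r] − [p,r] + [p,q]. For instance
  ∂[v_1,v_3,v_4] = [v_3,v_4] − [v_1,v_4] + [v_1,v_3],
  ∂[v_0,v_1,v_2] = [v_1,v_2] − [v_0,v_2] + [v_0,v_1].
This gives a 9×6 integer matrix of rank 5; reducing to Smith normal form yields diagonal entries (1,1,1,1,1).

Now H_k = ker ∂_k / im ∂_{k+1}, so:

  H_0: rank C_0 − rank ∂_1 = 5 − 4 = 1, and the invariant factors of ∂_1 are all 1, so H_0 ≅ Z.
  H_1: rank ker ∂_1 − rank ∂_2 = (9 − 4) − 5 = 0, and the invariant factors of ∂_2 are all 1, so H_1 ≅ 0.
  H_2: rank ker ∂_2 − rank ∂_3 = (6 − 5) − 0 = 1, and there is no ∂_3, so H_2 ≅ Z.

H_0 = Z,  H_1 = 0,  H_2 = Z.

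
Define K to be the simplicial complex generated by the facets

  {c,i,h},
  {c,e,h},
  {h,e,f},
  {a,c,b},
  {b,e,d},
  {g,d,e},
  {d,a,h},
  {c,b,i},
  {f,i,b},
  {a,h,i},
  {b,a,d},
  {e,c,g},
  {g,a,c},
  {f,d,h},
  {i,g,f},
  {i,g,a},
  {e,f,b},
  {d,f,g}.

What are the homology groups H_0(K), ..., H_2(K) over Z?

K has 9 vertices, 27 edges, 18 triangles.
rank ∂_0 = 0, rank ∂_1 = 8 ⇒ b_0 = 9 − 0 − 8 = 1; all invariant factors of ∂_1 are 1 so no torsion. So H_0 = Z.
rank ∂_1 = 8, rank ∂_2 = 18 ⇒ b_1 = 27 − 8 − 18 = 1; ∂_2 has invariant factor(s) [2] giving torsion. So H_1 = Z ⊕ Z/2.
rank ∂_2 = 18, rank ∂_3 = 0 ⇒ b_2 = 18 − 18 − 0 = 0. So H_2 = 0.

H_0 ≅ Z,  H_1 ≅ Z ⊕ Z/2,  H_2 = 0.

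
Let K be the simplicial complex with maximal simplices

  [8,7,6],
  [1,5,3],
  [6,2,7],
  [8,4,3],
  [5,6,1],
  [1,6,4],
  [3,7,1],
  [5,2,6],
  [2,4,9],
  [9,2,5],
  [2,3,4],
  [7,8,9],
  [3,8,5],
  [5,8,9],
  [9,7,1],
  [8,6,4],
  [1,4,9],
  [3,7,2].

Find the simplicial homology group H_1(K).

Take the total order 1 < 2 < 3 < 4 < 5 < 6 < 7 < 8 < 9 on the vertex set. Then K (dimension 2) consists of the simplices:

  0-simplices (9): [1], [2], [3], [4], [5], [6], [7], [8], [9]
  1-simplices (27): (27 of them)
  2-simplices (18): [1,3,5], [1,3,7], [1,4,6], [1,4,9], [1,5,6], [1,7,9], [2,3,4], [2,3,7], [2,4,9], [2,5,6], [2,5,9], [2,6,7], [3,4,8], [3,5,8], [4,6,8], [5,8,9], [6,7,8], [7,8,9]

Hence C_0 ≅ Z^9, C_1 ≅ Z^27, C_2 ≅ Z^18.

∂_1: C_1 → C_0 is given by ∂[p,q] = [q] − [p].
This gives a 9×27 integer matrix of rank 8; reducing to Smith normal form yields diagonal entries (1,1,1,1,1,1,1,1).

∂_2: C_2 → C_1 sends each 2-simplex [p,q,r] to [q,r] − [p,r] + [p,q]. For instance
  ∂[6,7,8] = [7,8] − [6,8] + [6,7],
  ∂[1,3,7] = [3,7] − [1,7] + [1,3].
The 27×18 boundary matrix has rank 17 and Smith normal form diag(1,1,1,1,1,1,1,1,1,1,1,1,1,1,1,1,1).

Now H_k = ker ∂_k / im ∂_{k+1}, so:

  H_1: rank ker ∂_1 − rank ∂_2 = (27 − 8) − 17 = 2, and the invariant factors of ∂_2 are all 1, so H_1 = Z^2.

(K is a triangulation of the torus T^2.)

H_1 ≅ Z^2.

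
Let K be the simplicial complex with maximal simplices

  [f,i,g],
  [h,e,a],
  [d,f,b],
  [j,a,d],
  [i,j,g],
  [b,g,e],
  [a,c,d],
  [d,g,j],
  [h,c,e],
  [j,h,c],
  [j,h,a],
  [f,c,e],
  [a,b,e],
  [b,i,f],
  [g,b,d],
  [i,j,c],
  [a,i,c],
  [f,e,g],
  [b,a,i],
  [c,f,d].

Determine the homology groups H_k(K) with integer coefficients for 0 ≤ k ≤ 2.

Fix the vertex order a < b < c < d < e < f < g < h < i < j and write every simplex with vertices in increasing order. Then dim K = 2 and the simplices of K are:

  0-simplices (10): a, b, c, d, e, f, g, h, i, j
  1-simplices (30): ab, ac, ad, ae, ah, ai, aj, bd, be, bf, bg, bi, cd, ce, cf, ch, ci, cj, df, dg, dj, ef, eg, eh, fg, fi, gi, gj, hj, ij
  2-simplices (20): abe, abi, acd, aci, adj, aeh, ahj, bdf, bdg, beg, bfi, cdf, cef, ceh, chj, cij, dgj, efg, fgi, gij

Hence C_0 ≅ Z^10, C_1 ≅ Z^30, C_2 ≅ Z^20.

Boundary ∂_1: C_1 → C_0 maps an edge to its endpoints' difference, ∂[p,q] = q − p. For instance
  ∂gj = j − g.
This gives a 10×30 integer matrix of rank 9; reducing to Smith normal form yields diagonal entries (1,1,1,1,1,1,1,1,1).

∂_2: C_2 → C_1 acts by ∂[p,q,r] = [q,r] − [p,r] + [p,q]. For instance
  ∂acd = cd − ad + ac,
  ∂efg = fg − eg + ef.
The resulting 30×20 matrix has rank 20, and its Smith normal form has invariant factors (1,1,1,1,1,1,1,1,1,1,1,1,1,1,1,1,1,1,1,2).

Reading off H_k = ker ∂_k / im ∂_{k+1}:

  H_0: rank C_0 − rank ∂_1 = 10 − 9 = 1, and the invariant factors of ∂_1 are all 1, so H_0 ≅ Z.
  H_1: rank ker ∂_1 − rank ∂_2 = (30 − 9) − 20 = 1, and ∂_2 has invariant factor 2 > 1, so H_1 ≅ Z ⊕ Z/2.
  H_2: rank ker ∂_2 − rank ∂_3 = (20 − 20) − 0 = 0, and there is no ∂_3, so H_2 ≅ 0.

As a check, the Euler characteristic is 10 − 30 + 20 = 0, which agrees with 1 − 1 + 0 = 0.

H_0 = Z,  H_1 = Z ⊕ Z/2,  H_2 = 0.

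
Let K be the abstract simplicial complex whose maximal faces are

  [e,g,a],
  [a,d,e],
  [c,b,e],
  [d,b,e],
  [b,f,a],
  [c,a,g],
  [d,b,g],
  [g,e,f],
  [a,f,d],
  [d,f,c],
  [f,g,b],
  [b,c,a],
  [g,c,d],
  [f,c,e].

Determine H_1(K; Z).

H_1 = Z^2.

We work with the vertex ordering a < b < c < d < e < f < g. The simplices of K, each written with vertices in increasing order, are:

  0-simplices (7): a, b, c, d, e, f, g
  1-simplices (21): ab, ac, ad, ae, af, ag, bc, bd, be, bf, bg, cd, ce, cf, cg, de, df, dg, ef, eg, fg
  2-simplices (14): abc, abf, acg, ade, adf, aeg, bce, bde, bdg, bfg, cdf, cdg, cef, efg

so the chain groups are C_0 ≅ Z^7, C_1 ≅ Z^21, C_2 ≅ Z^14.

∂_1: C_1 → C_0 is given by ∂[p,q] = [q] − [p]. For instance
  ∂de = e − d.
The 7×21 boundary matrix has rank 6 and Smith normal form diag(1,1,1,1,1,1).

The boundary map ∂_2: C_2 → C_1 acts by ∂[p,q,r] = [q,r] − [p,r] + [p,q]. For instance
  ∂cdf = df − cf + cd,
  ∂bde = de − be + bd.
The resulting 21×14 matrix has rank 13, and its Smith normal form has invariant factors (1,1,1,1,1,1,1,1,1,1,1,1,1).

Reading off H_k = ker ∂_k / im ∂_{k+1}:

  H_1: rank ker ∂_1 − rank ∂_2 = (21 − 6) − 13 = 2, and the invariant factors of ∂_2 are all 1, so H_1 ≅ Z^2.

(K is a triangulation of the torus T^2.)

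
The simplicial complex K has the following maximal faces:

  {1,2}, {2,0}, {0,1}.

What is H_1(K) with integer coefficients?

Order the vertices as 0 < 1 < 2. Listing each simplex with vertices in this order, K has dimension 1 with simplices:

  0-simplices (3): [0], [1], [2]
  1-simplices (3): [0,1], [0,2], [1,2]

giving chain groups C_0 ≅ Z^3, C_1 ≅ Z^3.

The boundary map ∂_1: C_1 → C_0 sends each edge [p,q] (with p < q) to q − p. For instance
  ∂[0,1] = [1] − [0].
The 3×3 boundary matrix has rank 2 and Smith normal form diag(1,1).

Reading off H_k = ker ∂_k / im ∂_{k+1}:

  H_1: rank ker ∂_1 − rank ∂_2 = (3 − 2) − 0 = 1, and there is no ∂_2, so H_1 ≅ Z.

H_1 = Z.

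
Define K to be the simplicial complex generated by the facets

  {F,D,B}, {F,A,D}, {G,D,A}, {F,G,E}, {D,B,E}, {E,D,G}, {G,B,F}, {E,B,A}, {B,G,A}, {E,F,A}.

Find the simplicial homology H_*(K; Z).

H_0 ≅ Z,  H_1 ≅ Z_2,  H_2 = 0.

Order the vertices as A < B < D < E < F < G. Listing each simplex with vertices in this order, K has dimension 2 with simplices:

  0-simplices (6): A, B, D, E, F, G
  1-simplices (15): AB, AD, AE, AF, AG, BD, BE, BF, BG, DE, DF, DG, EF, EG, FG
  2-simplices (10): ABE, ABG, ADF, ADG, AEF, BDE, BDF, BFG, DEG, EFG

Hence C_0 ≅ Z^6, C_1 ≅ Z^15, C_2 ≅ Z^10.

The boundary map ∂_1: C_1 → C_0 sends each edge [p,q] (with p < q) to q − p.
The 6×15 boundary matrix has rank 5 and Smith normal form diag(1,1,1,1,1).

Boundary ∂_2: C_2 → C_1 maps a triangle to the signed sum of its edges. For instance
  ∂BDF = DF − BF + BD,
  ∂BDE = DE − BE + BD.
The 15×10 boundary matrix has rank 10 and Smith normal form diag(1,1,1,1,1,1,1,1,1,2).

Computing H_k = (kernel of ∂_k) / (image of ∂_{k+1}):

  H_0: rank C_0 − rank ∂_1 = 6 − 5 = 1, and the invariant factors of ∂_1 are all 1, so H_0 = Z.
  H_1: rank ker ∂_1 − rank ∂_2 = (15 − 5) − 10 = 0, and ∂_2 has invariant factor 2 > 1, so H_1 = Z_2.
  H_2: rank ker ∂_2 − rank ∂_3 = (10 − 10) − 0 = 0, and there is no ∂_3, so H_2 = 0.

As a check, the Euler characteristic is 6 − 15 + 10 = 1, which agrees with 1 − 0 + 0 = 1.
(K is a triangulation of the real projective plane RP^2.)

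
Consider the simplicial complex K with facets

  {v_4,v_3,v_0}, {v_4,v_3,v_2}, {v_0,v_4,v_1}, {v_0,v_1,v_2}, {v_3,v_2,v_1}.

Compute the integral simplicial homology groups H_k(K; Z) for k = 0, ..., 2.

H_0 = Z,  H_1 = Z,  H_2 = 0.

Take the total order v_0 < v_1 < v_2 < v_3 < v_4 on the vertex set. Then K (dimension 2) consists of the simplices:

  0-simplices (5): [v_0], [v_1], [v_2], [v_3], [v_4]
  1-simplices (10): [v_0,v_1], [v_0,v_2], [v_0,v_3], [v_0,v_4], [v_1,v_2], [v_1,v_3], [v_1,v_4], [v_2,v_3], [v_2,v_4], [v_3,v_4]
  2-simplices (5): [v_0,v_1,v_2], [v_0,v_1,v_4], [v_0,v_3,v_4], [v_1,v_2,v_3], [v_2,v_3,v_4]

giving chain groups C_0 ≅ Z^5, C_1 ≅ Z^10, C_2 ≅ Z^5.

Boundary ∂_1: C_1 → C_0 sends each edge [p,q] (with p < q) to q − p. For instance
  ∂[v_2,v_3] = [v_3] − [v_2].
The 5×10 boundary matrix has rank 4 and Smith normal form diag(1,1,1,1).

∂_2: C_2 → C_1 maps a triangle to the signed sum of its edges. For instance
  ∂[v_0,v_1,v_2] = [v_1,v_2] − [v_0,v_2] + [v_0,v_1],
  ∂[v_1,v_2,v_3] = [v_2,v_3] − [v_1,v_3] + [v_1,v_2].
The resulting 10×5 matrix has rank 5, and its Smith normal form has invariant factors (1,1,1,1,1).

From H_k ≅ ker(∂_k) / im(∂_{k+1}) we obtain:

  H_0: rank C_0 − rank ∂_1 = 5 − 4 = 1, and the invariant factors of ∂_1 are all 1, so H_0 = Z.
  H_1: rank ker ∂_1 − rank ∂_2 = (10 − 4) − 5 = 1, and the invariant factors of ∂_2 are all 1, so H_1 = Z.
  H_2: rank ker ∂_2 − rank ∂_3 = (5 − 5) − 0 = 0, and there is no ∂_3, so H_2 = 0.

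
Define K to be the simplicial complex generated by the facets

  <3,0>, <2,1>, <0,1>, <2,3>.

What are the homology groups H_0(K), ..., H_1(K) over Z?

K has 4 vertices, 4 edges.
rank ∂_0 = 0, rank ∂_1 = 3 ⇒ b_0 = 4 − 0 − 3 = 1; all invariant factors of ∂_1 are 1 so no torsion. So H_0 ≅ Z.
rank ∂_1 = 3, rank ∂_2 = 0 ⇒ b_1 = 4 − 3 − 0 = 1. So H_1 ≅ Z.

H_0 ≅ Z,  H_1 ≅ Z.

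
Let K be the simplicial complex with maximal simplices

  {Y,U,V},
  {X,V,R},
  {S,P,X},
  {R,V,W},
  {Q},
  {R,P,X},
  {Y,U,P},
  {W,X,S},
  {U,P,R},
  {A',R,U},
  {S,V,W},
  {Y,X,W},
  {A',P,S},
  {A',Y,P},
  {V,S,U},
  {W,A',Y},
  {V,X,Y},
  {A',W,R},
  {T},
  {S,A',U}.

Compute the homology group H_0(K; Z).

H_0 ≅ Z^3.

Order the vertices as P < Q < R < S < T < U < V < W < X < Y < A'. Listing each simplex with vertices in this order, K has dimension 2 with simplices:

  0-simplices (11): [P], [Q], [R], [S], [T], [U], [V], [W], [X], [Y], [A']
  1-simplices (27): (27 of them)
  2-simplices (18): (18 of them)

giving chain groups C_0 ≅ Z^11, C_1 ≅ Z^27, C_2 ≅ Z^18.

Boundary ∂_1: C_1 → C_0 maps an edge to its endpoints' difference, ∂[p,q] = q − p. For instance
  ∂[P,Y] = [Y] − [P].
This gives a 11×27 integer matrix of rank 8; reducing to Smith normal form yields diagonal entries (1,1,1,1,1,1,1,1).

∂_2: C_2 → C_1 maps a triangle to the signed sum of its edges. For instance
  ∂[P,Y,A'] = [Y,A'] − [P,A'] + [P,Y],
  ∂[W,X,Y] = [X,Y] − [W,Y] + [W,X].
As a 27×18 matrix over Z this has rank 18, with invariant factors (1,1,1,1,1,1,1,1,1,1,1,1,1,1,1,1,1,2).

Computing H_k = (kernel of ∂_k) / (image of ∂_{k+1}):

  H_0: rank C_0 − rank ∂_1 = 11 − 8 = 3, and the invariant factors of ∂_1 are all 1, so H_0 = Z^3.

(K is a triangulation of the disjoint union of the Klein bottle and a set of 2 points.)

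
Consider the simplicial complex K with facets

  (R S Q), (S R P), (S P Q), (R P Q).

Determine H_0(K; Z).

We work with the vertex ordering P < Q < R < S. The simplices of K, each written with vertices in increasing order, are:

  0-simplices (4): P, Q, R, S
  1-simplices (6): PQ, PR, PS, QR, QS, RS
  2-simplices (4): PQR, PQS, PRS, QRS

Hence C_0 ≅ Z^4, C_1 ≅ Z^6, C_2 ≅ Z^4.

Boundary ∂_1: C_1 → C_0 maps an edge to its endpoints' difference, ∂[p,q] = q − p. For instance
  ∂PR = R − P.
This gives a 4×6 integer matrix of rank 3; reducing to Smith normal form yields diagonal entries (1,1,1).

The boundary map ∂_2: C_2 → C_1 maps a triangle to the signed sum of its edges. For instance
  ∂PQR = QR − PR + PQ,
  ∂PRS = RS − PS + PR.
The 6×4 boundary matrix has rank 3 and Smith normal form diag(1,1,1).

Computing H_k = (kernel of ∂_k) / (image of ∂_{k+1}):

  H_0: rank C_0 − rank ∂_1 = 4 − 3 = 1, and the invariant factors of ∂_1 are all 1, so H_0 ≅ Z.

(K is a triangulation of the 2-sphere S^2.)

H_0 ≅ Z.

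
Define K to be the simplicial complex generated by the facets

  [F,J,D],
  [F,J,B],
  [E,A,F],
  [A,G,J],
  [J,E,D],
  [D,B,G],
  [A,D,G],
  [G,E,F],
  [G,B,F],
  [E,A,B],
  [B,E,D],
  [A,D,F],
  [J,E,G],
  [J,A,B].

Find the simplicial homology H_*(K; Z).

H_0 ≅ Z,  H_1 ≅ Z^2,  H_2 ≅ Z.

Take the total order A < B < D < E < F < G < J on the vertex set. Then K (dimension 2) consists of the simplices:

  0-simplices (7): A, B, D, E, F, G, J
  1-simplices (21): AB, AD, AE, AF, AG, AJ, BD, BE, BF, BG, BJ, DE, DF, DG, DJ, EF, EG, EJ, FG, FJ, GJ
  2-simplices (14): ABE, ABJ, ADF, ADG, AEF, AGJ, BDE, BDG, BFG, BFJ, DEJ, DFJ, EFG, EGJ

giving chain groups C_0 ≅ Z^7, C_1 ≅ Z^21, C_2 ≅ Z^14.

∂_1: C_1 → C_0 is given by ∂[p,q] = [q] − [p].
The 7×21 boundary matrix has rank 6 and Smith normal form diag(1,1,1,1,1,1).

∂_2: C_2 → C_1 acts by ∂[p,q,r] = [q,r] − [p,r] + [p,q]. For instance
  ∂BDE = DE − BE + BD,
  ∂DFJ = FJ − DJ + DF.
As a 21×14 matrix over Z this has rank 13, with invariant factors (1,1,1,1,1,1,1,1,1,1,1,1,1).

From H_k ≅ ker(∂_k) / im(∂_{k+1}) we obtain:

  H_0: rank C_0 − rank ∂_1 = 7 − 6 = 1, and the invariant factors of ∂_1 are all 1, so H_0 = Z.
  H_1: rank ker ∂_1 − rank ∂_2 = (21 − 6) − 13 = 2, and the invariant factors of ∂_2 are all 1, so H_1 = Z^2.
  H_2: rank ker ∂_2 − rank ∂_3 = (14 − 13) − 0 = 1, and there is no ∂_3, so H_2 = Z.

(K is a triangulation of the torus T^2.)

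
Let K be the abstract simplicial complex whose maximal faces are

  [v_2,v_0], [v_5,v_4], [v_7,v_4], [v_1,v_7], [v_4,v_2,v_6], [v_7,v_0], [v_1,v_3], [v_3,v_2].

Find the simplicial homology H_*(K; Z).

H_0 = Z,  H_1 = Z^2,  H_2 = 0.

Order the vertices as v_0 < v_1 < v_2 < v_3 < v_4 < v_5 < v_6 < v_7. Listing each simplex with vertices in this order, K has dimension 2 with simplices:

  0-simplices (8): [v_0], [v_1], [v_2], [v_3], [v_4], [v_5], [v_6], [v_7]
  1-simplices (10): [v_0,v_2], [v_0,v_7], [v_1,v_3], [v_1,v_7], [v_2,v_3], [v_2,v_4], [v_2,v_6], [v_4,v_5], [v_4,v_6], [v_4,v_7]
  2-simplices (1): [v_2,v_4,v_6]

Hence C_0 ≅ Z^8, C_1 ≅ Z^10, C_2 ≅ Z^1.

The boundary map ∂_1: C_1 → C_0 is given by ∂[p,q] = [q] − [p].
This gives a 8×10 integer matrix of rank 7; reducing to Smith normal form yields diagonal entries (1,1,1,1,1,1,1).

∂_2: C_2 → C_1 sends each 2-simplex [p,q,r] to [q,r] − [p,r] + [p,q]. For instance
  ∂[v_2,v_4,v_6] = [v_4,v_6] − [v_2,v_6] + [v_2,v_4].
As a 10×1 matrix over Z this has rank 1, with invariant factors (1).

Reading off H_k = ker ∂_k / im ∂_{k+1}:

  H_0: rank C_0 − rank ∂_1 = 8 − 7 = 1, and the invariant factors of ∂_1 are all 1, so H_0 = Z.
  H_1: rank ker ∂_1 − rank ∂_2 = (10 − 7) − 1 = 2, and the invariant factors of ∂_2 are all 1, so H_1 = Z^2.
  H_2: rank ker ∂_2 − rank ∂_3 = (1 − 1) − 0 = 0, and there is no ∂_3, so H_2 = 0.

As a check, the Euler characteristic is 8 − 10 + 1 = -1, which agrees with 1 − 2 + 0 = -1.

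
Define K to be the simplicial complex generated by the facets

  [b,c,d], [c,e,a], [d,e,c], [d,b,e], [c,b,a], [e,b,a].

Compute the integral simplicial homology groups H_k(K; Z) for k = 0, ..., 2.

Take the total order a < b < c < d < e on the vertex set. Then K (dimension 2) consists of the simplices:

  0-simplices (5): a, b, c, d, e
  1-simplices (9): ab, ac, ae, bc, bd, be, cd, ce, de
  2-simplices (6): abc, abe, ace, bcd, bde, cde

so the chain groups are C_0 ≅ Z^5, C_1 ≅ Z^9, C_2 ≅ Z^6.

∂_1: C_1 → C_0 maps an edge to its endpoints' difference, ∂[p,q] = q − p. For instance
  ∂ce = e − c.
This gives a 5×9 integer matrix of rank 4; reducing to Smith normal form yields diagonal entries (1,1,1,1).

Boundary ∂_2: C_2 → C_1 sends each 2-simplex [p,q,r] to [q,r] − [p,r] + [p,q]. For instance
  ∂abe = be − ae + ab,
  ∂bde = de − be + bd.
This gives a 9×6 integer matrix of rank 5; reducing to Smith normal form yields diagonal entries (1,1,1,1,1).

From H_k ≅ ker(∂_k) / im(∂_{k+1}) we obtain:

  H_0: rank C_0 − rank ∂_1 = 5 − 4 = 1, and the invariant factors of ∂_1 are all 1, so H_0 ≅ Z.
  H_1: rank ker ∂_1 − rank ∂_2 = (9 − 4) − 5 = 0, and the invariant factors of ∂_2 are all 1, so H_1 ≅ 0.
  H_2: rank ker ∂_2 − rank ∂_3 = (6 − 5) − 0 = 1, and there is no ∂_3, so H_2 ≅ Z.

H_0 ≅ Z,  H_1 = 0,  H_2 ≅ Z.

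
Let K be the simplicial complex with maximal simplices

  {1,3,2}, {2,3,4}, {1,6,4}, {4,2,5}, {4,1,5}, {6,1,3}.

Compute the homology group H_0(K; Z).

K has 6 vertices, 12 edges, 6 triangles.
rank ∂_0 = 0, rank ∂_1 = 5 ⇒ b_0 = 6 − 0 − 5 = 1; all invariant factors of ∂_1 are 1 so no torsion. So H_0 ≅ Z.

H_0 ≅ Z.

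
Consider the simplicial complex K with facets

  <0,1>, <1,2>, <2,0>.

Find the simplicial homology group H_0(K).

We work with the vertex ordering 0 < 1 < 2. The simplices of K, each written with vertices in increasing order, are:

  0-simplices (3): [0], [1], [2]
  1-simplices (3): [0,1], [0,2], [1,2]

giving chain groups C_0 ≅ Z^3, C_1 ≅ Z^3.

Boundary ∂_1: C_1 → C_0 is given by ∂[p,q] = [q] − [p]. For instance
  ∂[0,2] = [2] − [0].
As a 3×3 matrix over Z this has rank 2, with invariant factors (1,1).

Now H_k = ker ∂_k / im ∂_{k+1}, so:

  H_0: rank C_0 − rank ∂_1 = 3 − 2 = 1, and the invariant factors of ∂_1 are all 1, so H_0 = Z.

H_0 = Z.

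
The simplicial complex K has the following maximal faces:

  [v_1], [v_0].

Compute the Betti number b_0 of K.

b_0 = 2.

We work with the vertex ordering v_0 < v_1. The simplices of K, each written with vertices in increasing order, are:

  0-simplices (2): [v_0], [v_1]

so the chain groups are C_0 ≅ Z^2.

Reading off H_k = ker ∂_k / im ∂_{k+1}:

  H_0: rank C_0 − rank ∂_1 = 2 − 0 = 2, and there is no ∂_1, so H_0 = Z^2.

Hence the Betti numbers are b_0 = 2.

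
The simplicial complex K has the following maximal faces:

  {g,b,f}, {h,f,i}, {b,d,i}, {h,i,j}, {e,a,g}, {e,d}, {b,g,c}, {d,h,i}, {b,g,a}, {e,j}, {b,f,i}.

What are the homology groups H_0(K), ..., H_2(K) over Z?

We work with the vertex ordering a < b < c < d < e < f < g < h < i < j. The simplices of K, each written with vertices in increasing order, are:

  0-simplices (10): a, b, c, d, e, f, g, h, i, j
  1-simplices (20): ab, ae, ag, bc, bd, bf, bg, bi, cg, de, dh, di, eg, ej, fg, fh, fi, hi, hj, ij
  2-simplices (9): abg, aeg, bcg, bdi, bfg, bfi, dhi, fhi, hij

giving chain groups C_0 ≅ Z^10, C_1 ≅ Z^20, C_2 ≅ Z^9.

Boundary ∂_1: C_1 → C_0 maps an edge to its endpoints' difference, ∂[p,q] = q − p. For instance
  ∂bg = g − b.
As a 10×20 matrix over Z this has rank 9, with invariant factors (1,1,1,1,1,1,1,1,1).

∂_2: C_2 → C_1 maps a triangle to the signed sum of its edges. For instance
  ∂bfi = fi − bi + bf,
  ∂abg = bg − ag + ab.
The 20×9 boundary matrix has rank 9 and Smith normal form diag(1,1,1,1,1,1,1,1,1).

Computing H_k = (kernel of ∂_k) / (image of ∂_{k+1}):

  H_0: rank C_0 − rank ∂_1 = 10 − 9 = 1, and the invariant factors of ∂_1 are all 1, so H_0 ≅ Z.
  H_1: rank ker ∂_1 − rank ∂_2 = (20 − 9) − 9 = 2, and the invariant factors of ∂_2 are all 1, so H_1 ≅ Z^2.
  H_2: rank ker ∂_2 − rank ∂_3 = (9 − 9) − 0 = 0, and there is no ∂_3, so H_2 ≅ 0.

As a check, the Euler characteristic is 10 − 20 + 9 = -1, which agrees with 1 − 2 + 0 = -1.

H_0 ≅ Z,  H_1 ≅ Z^2,  H_2 = 0.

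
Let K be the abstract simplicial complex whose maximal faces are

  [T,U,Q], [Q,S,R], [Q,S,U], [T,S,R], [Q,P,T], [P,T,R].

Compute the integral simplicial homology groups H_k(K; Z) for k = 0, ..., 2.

We work with the vertex ordering P < Q < R < S < T < U. The simplices of K, each written with vertices in increasing order, are:

  0-simplices (6): P, Q, R, S, T, U
  1-simplices (12): PQ, PR, PT, QR, QS, QT, QU, RS, RT, ST, SU, TU
  2-simplices (6): PQT, PRT, QRS, QSU, QTU, RST

giving chain groups C_0 ≅ Z^6, C_1 ≅ Z^12, C_2 ≅ Z^6.

∂_1: C_1 → C_0 sends each edge [p,q] (with p < q) to q − p.
As a 6×12 matrix over Z this has rank 5, with invariant factors (1,1,1,1,1).

∂_2: C_2 → C_1 sends each 2-simplex [p,q,r] to [q,r] − [p,r] + [p,q]. For instance
  ∂PQT = QT − PT + PQ,
  ∂PRT = RT − PT + PR.
The 12×6 boundary matrix has rank 6 and Smith normal form diag(1,1,1,1,1,1).

Computing H_k = (kernel of ∂_k) / (image of ∂_{k+1}):

  H_0: rank C_0 − rank ∂_1 = 6 − 5 = 1, and the invariant factors of ∂_1 are all 1, so H_0 = Z.
  H_1: rank ker ∂_1 − rank ∂_2 = (12 − 5) − 6 = 1, and the invariant factors of ∂_2 are all 1, so H_1 = Z.
  H_2: rank ker ∂_2 − rank ∂_3 = (6 − 6) − 0 = 0, and there is no ∂_3, so H_2 = 0.

H_0 ≅ Z,  H_1 ≅ Z,  H_2 = 0.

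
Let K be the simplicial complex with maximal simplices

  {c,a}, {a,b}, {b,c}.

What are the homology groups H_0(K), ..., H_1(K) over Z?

K has 3 vertices, 3 edges.
rank ∂_0 = 0, rank ∂_1 = 2 ⇒ b_0 = 3 − 0 − 2 = 1; all invariant factors of ∂_1 are 1 so no torsion. So H_0 = Z.
rank ∂_1 = 2, rank ∂_2 = 0 ⇒ b_1 = 3 − 2 − 0 = 1. So H_1 = Z.

H_0 ≅ Z,  H_1 ≅ Z.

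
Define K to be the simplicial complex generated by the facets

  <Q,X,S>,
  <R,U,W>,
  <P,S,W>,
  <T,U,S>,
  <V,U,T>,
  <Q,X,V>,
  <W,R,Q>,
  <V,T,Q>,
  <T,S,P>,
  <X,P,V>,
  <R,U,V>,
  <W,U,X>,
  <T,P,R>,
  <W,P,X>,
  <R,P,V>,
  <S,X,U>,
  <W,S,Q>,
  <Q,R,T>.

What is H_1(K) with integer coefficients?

Order the vertices as P < Q < R < S < T < U < V < W < X. Listing each simplex with vertices in this order, K has dimension 2 with simplices:

  0-simplices (9): P, Q, R, S, T, U, V, W, X
  1-simplices (27): PR, PS, PT, PV, PW, PX, QR, QS, QT, QV, QW, QX, RT, RU, RV, RW, ST, SU, SW, SX, TU, TV, UV, UW, UX, VX, WX
  2-simplices (18): PRT, PRV, PST, PSW, PVX, PWX, QRT, QRW, QSW, QSX, QTV, QVX, RUV, RUW, STU, SUX, TUV, UWX

giving chain groups C_0 ≅ Z^9, C_1 ≅ Z^27, C_2 ≅ Z^18.

∂_1: C_1 → C_0 is given by ∂[p,q] = [q] − [p].
As a 9×27 matrix over Z this has rank 8, with invariant factors (1,1,1,1,1,1,1,1).

Boundary ∂_2: C_2 → C_1 acts by ∂[p,q,r] = [q,r] − [p,r] + [p,q]. For instance
  ∂PWX = WX − PX + PW,
  ∂QRT = RT − QT + QR.
As a 27×18 matrix over Z this has rank 18, with invariant factors (1,1,1,1,1,1,1,1,1,1,1,1,1,1,1,1,1,2).

Computing H_k = (kernel of ∂_k) / (image of ∂_{k+1}):

  H_1: rank ker ∂_1 − rank ∂_2 = (27 − 8) − 18 = 1, and ∂_2 has invariant factor 2 > 1, so H_1 ≅ Z × Z/2.

H_1 ≅ Z × Z/2.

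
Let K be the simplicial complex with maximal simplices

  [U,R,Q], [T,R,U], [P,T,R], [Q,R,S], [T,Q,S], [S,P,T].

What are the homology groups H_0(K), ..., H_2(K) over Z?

We work with the vertex ordering P < Q < R < S < T < U. The simplices of K, each written with vertices in increasing order, are:

  0-simplices (6): P, Q, R, S, T, U
  1-simplices (12): PR, PS, PT, QR, QS, QT, QU, RS, RT, RU, ST, TU
  2-simplices (6): PRT, PST, QRS, QRU, QST, RTU

Hence C_0 ≅ Z^6, C_1 ≅ Z^12, C_2 ≅ Z^6.

Boundary ∂_1: C_1 → C_0 is given by ∂[p,q] = [q] − [p]. For instance
  ∂PR = R − P.
The 6×12 boundary matrix has rank 5 and Smith normal form diag(1,1,1,1,1).

∂_2: C_2 → C_1 maps a triangle to the signed sum of its edges. For instance
  ∂RTU = TU − RU + RT,
  ∂QRS = RS − QS + QR.
This gives a 12×6 integer matrix of rank 6; reducing to Smith normal form yields diagonal entries (1,1,1,1,1,1).

Reading off H_k = ker ∂_k / im ∂_{k+1}:

  H_0: rank C_0 − rank ∂_1 = 6 − 5 = 1, and the invariant factors of ∂_1 are all 1, so H_0 ≅ Z.
  H_1: rank ker ∂_1 − rank ∂_2 = (12 − 5) − 6 = 1, and the invariant factors of ∂_2 are all 1, so H_1 ≅ Z.
  H_2: rank ker ∂_2 − rank ∂_3 = (6 − 6) − 0 = 0, and there is no ∂_3, so H_2 ≅ 0.

(K is a triangulation of the cylinder S^1 x I.)

H_0 = Z,  H_1 = Z,  H_2 = 0.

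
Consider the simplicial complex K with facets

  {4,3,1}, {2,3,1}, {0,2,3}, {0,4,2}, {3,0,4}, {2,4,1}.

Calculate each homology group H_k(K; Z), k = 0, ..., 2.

H_0 ≅ Z,  H_1 = 0,  H_2 ≅ Z.

K has 5 vertices, 9 edges, 6 triangles.
rank ∂_0 = 0, rank ∂_1 = 4 ⇒ b_0 = 5 − 0 − 4 = 1; all invariant factors of ∂_1 are 1 so no torsion. So H_0 = Z.
rank ∂_1 = 4, rank ∂_2 = 5 ⇒ b_1 = 9 − 4 − 5 = 0; all invariant factors of ∂_2 are 1 so no torsion. So H_1 = 0.
rank ∂_2 = 5, rank ∂_3 = 0 ⇒ b_2 = 6 − 5 − 0 = 1. So H_2 = Z.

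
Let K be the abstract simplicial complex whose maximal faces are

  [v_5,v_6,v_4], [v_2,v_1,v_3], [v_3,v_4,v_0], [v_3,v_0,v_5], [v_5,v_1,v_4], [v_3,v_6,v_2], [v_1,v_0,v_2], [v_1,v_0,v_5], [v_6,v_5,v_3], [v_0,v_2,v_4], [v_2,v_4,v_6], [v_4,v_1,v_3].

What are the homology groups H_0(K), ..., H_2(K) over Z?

Order the vertices as v_0 < v_1 < v_2 < v_3 < v_4 < v_5 < v_6. Listing each simplex with vertices in this order, K has dimension 2 with simplices:

  0-simplices (7): [v_0], [v_1], [v_2], [v_3], [v_4], [v_5], [v_6]
  1-simplices (18): (18 of them)
  2-simplices (12): (12 of them)

so the chain groups are C_0 ≅ Z^7, C_1 ≅ Z^18, C_2 ≅ Z^12.

∂_1: C_1 → C_0 maps an edge to its endpoints' difference, ∂[p,q] = q − p. For instance
  ∂[v_0,v_2] = [v_2] − [v_0].
This gives a 7×18 integer matrix of rank 6; reducing to Smith normal form yields diagonal entries (1,1,1,1,1,1).

Boundary ∂_2: C_2 → C_1 acts by ∂[p,q,r] = [q,r] − [p,r] + [p,q]. For instance
  ∂[v_1,v_4,v_5] = [v_4,v_5] − [v_1,v_5] + [v_1,v_4],
  ∂[v_3,v_5,v_6] = [v_5,v_6] − [v_3,v_6] + [v_3,v_5].
The 18×12 boundary matrix has rank 12 and Smith normal form diag(1,1,1,1,1,1,1,1,1,1,1,2).

Reading off H_k = ker ∂_k / im ∂_{k+1}:

  H_0: rank C_0 − rank ∂_1 = 7 − 6 = 1, and the invariant factors of ∂_1 are all 1, so H_0 ≅ Z.
  H_1: rank ker ∂_1 − rank ∂_2 = (18 − 6) − 12 = 0, and ∂_2 has invariant factor 2 > 1, so H_1 ≅ Z/2Z.
  H_2: rank ker ∂_2 − rank ∂_3 = (12 − 12) − 0 = 0, and there is no ∂_3, so H_2 ≅ 0.

(K is a triangulation of the real projective plane RP^2.)

H_0 = Z,  H_1 = Z/2Z,  H_2 = 0.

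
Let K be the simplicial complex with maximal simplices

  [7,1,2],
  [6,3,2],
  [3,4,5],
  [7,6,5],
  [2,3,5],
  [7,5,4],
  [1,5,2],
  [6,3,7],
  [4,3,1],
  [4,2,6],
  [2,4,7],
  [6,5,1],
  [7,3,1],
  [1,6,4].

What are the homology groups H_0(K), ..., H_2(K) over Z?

H_0 = Z,  H_1 = Z^2,  H_2 = Z.

We work with the vertex ordering 1 < 2 < 3 < 4 < 5 < 6 < 7. The simplices of K, each written with vertices in increasing order, are:

  0-simplices (7): [1], [2], [3], [4], [5], [6], [7]
  1-simplices (21): [1,2], [1,3], [1,4], [1,5], [1,6], [1,7], [2,3], [2,4], [2,5], [2,6], [2,7], [3,4], [3,5], [3,6], [3,7], [4,5], [4,6], [4,7], [5,6], [5,7], [6,7]
  2-simplices (14): [1,2,5], [1,2,7], [1,3,4], [1,3,7], [1,4,6], [1,5,6], [2,3,5], [2,3,6], [2,4,6], [2,4,7], [3,4,5], [3,6,7], [4,5,7], [5,6,7]

giving chain groups C_0 ≅ Z^7, C_1 ≅ Z^21, C_2 ≅ Z^14.

The boundary map ∂_1: C_1 → C_0 maps an edge to its endpoints' difference, ∂[p,q] = q − p.
As a 7×21 matrix over Z this has rank 6, with invariant factors (1,1,1,1,1,1).

The boundary map ∂_2: C_2 → C_1 sends each 2-simplex [p,q,r] to [q,r] − [p,r] + [p,q]. For instance
  ∂[5,6,7] = [6,7] − [5,7] + [5,6],
  ∂[1,2,5] = [2,5] − [1,5] + [1,2].
The 21×14 boundary matrix has rank 13 and Smith normal form diag(1,1,1,1,1,1,1,1,1,1,1,1,1).

Computing H_k = (kernel of ∂_k) / (image of ∂_{k+1}):

  H_0: rank C_0 − rank ∂_1 = 7 − 6 = 1, and the invariant factors of ∂_1 are all 1, so H_0 ≅ Z.
  H_1: rank ker ∂_1 − rank ∂_2 = (21 − 6) − 13 = 2, and the invariant factors of ∂_2 are all 1, so H_1 ≅ Z^2.
  H_2: rank ker ∂_2 − rank ∂_3 = (14 − 13) − 0 = 1, and there is no ∂_3, so H_2 ≅ Z.

As a check, the Euler characteristic is 7 − 21 + 14 = 0, which agrees with 1 − 2 + 1 = 0.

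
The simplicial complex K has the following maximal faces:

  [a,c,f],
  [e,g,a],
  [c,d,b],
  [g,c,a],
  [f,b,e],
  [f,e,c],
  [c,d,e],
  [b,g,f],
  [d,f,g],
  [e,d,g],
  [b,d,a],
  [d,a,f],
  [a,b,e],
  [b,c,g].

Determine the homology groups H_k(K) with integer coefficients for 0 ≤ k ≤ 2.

H_0 ≅ Z,  H_1 ≅ Z^2,  H_2 ≅ Z.

Take the total order a < b < c < d < e < f < g on the vertex set. Then K (dimension 2) consists of the simplices:

  0-simplices (7): a, b, c, d, e, f, g
  1-simplices (21): ab, ac, ad, ae, af, ag, bc, bd, be, bf, bg, cd, ce, cf, cg, de, df, dg, ef, eg, fg
  2-simplices (14): abd, abe, acf, acg, adf, aeg, bcd, bcg, bef, bfg, cde, cef, deg, dfg

Hence C_0 ≅ Z^7, C_1 ≅ Z^21, C_2 ≅ Z^14.

Boundary ∂_1: C_1 → C_0 sends each edge [p,q] (with p < q) to q − p.
As a 7×21 matrix over Z this has rank 6, with invariant factors (1,1,1,1,1,1).

Boundary ∂_2: C_2 → C_1 maps a triangle to the signed sum of its edges. For instance
  ∂acf = cf − af + ac,
  ∂bfg = fg − bg + bf.
The resulting 21×14 matrix has rank 13, and its Smith normal form has invariant factors (1,1,1,1,1,1,1,1,1,1,1,1,1).

Computing H_k = (kernel of ∂_k) / (image of ∂_{k+1}):

  H_0: rank C_0 − rank ∂_1 = 7 − 6 = 1, and the invariant factors of ∂_1 are all 1, so H_0 ≅ Z.
  H_1: rank ker ∂_1 − rank ∂_2 = (21 − 6) − 13 = 2, and the invariant factors of ∂_2 are all 1, so H_1 ≅ Z^2.
  H_2: rank ker ∂_2 − rank ∂_3 = (14 − 13) − 0 = 1, and there is no ∂_3, so H_2 ≅ Z.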